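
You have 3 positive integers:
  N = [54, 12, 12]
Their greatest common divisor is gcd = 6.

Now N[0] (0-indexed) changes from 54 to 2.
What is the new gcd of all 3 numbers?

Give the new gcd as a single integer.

Answer: 2

Derivation:
Numbers: [54, 12, 12], gcd = 6
Change: index 0, 54 -> 2
gcd of the OTHER numbers (without index 0): gcd([12, 12]) = 12
New gcd = gcd(g_others, new_val) = gcd(12, 2) = 2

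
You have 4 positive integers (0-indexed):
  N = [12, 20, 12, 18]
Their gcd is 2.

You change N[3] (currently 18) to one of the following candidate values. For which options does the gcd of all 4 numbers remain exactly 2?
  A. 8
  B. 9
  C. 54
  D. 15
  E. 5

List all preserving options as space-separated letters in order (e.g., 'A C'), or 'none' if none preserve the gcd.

Old gcd = 2; gcd of others (without N[3]) = 4
New gcd for candidate v: gcd(4, v). Preserves old gcd iff gcd(4, v) = 2.
  Option A: v=8, gcd(4,8)=4 -> changes
  Option B: v=9, gcd(4,9)=1 -> changes
  Option C: v=54, gcd(4,54)=2 -> preserves
  Option D: v=15, gcd(4,15)=1 -> changes
  Option E: v=5, gcd(4,5)=1 -> changes

Answer: C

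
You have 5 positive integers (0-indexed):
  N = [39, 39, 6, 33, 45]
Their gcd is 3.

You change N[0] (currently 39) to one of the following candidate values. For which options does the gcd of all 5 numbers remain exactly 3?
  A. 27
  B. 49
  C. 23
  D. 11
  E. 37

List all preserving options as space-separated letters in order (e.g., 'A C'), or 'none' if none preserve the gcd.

Old gcd = 3; gcd of others (without N[0]) = 3
New gcd for candidate v: gcd(3, v). Preserves old gcd iff gcd(3, v) = 3.
  Option A: v=27, gcd(3,27)=3 -> preserves
  Option B: v=49, gcd(3,49)=1 -> changes
  Option C: v=23, gcd(3,23)=1 -> changes
  Option D: v=11, gcd(3,11)=1 -> changes
  Option E: v=37, gcd(3,37)=1 -> changes

Answer: A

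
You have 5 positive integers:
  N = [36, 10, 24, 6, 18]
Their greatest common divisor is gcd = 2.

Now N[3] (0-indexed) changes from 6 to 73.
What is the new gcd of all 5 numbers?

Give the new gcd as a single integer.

Answer: 1

Derivation:
Numbers: [36, 10, 24, 6, 18], gcd = 2
Change: index 3, 6 -> 73
gcd of the OTHER numbers (without index 3): gcd([36, 10, 24, 18]) = 2
New gcd = gcd(g_others, new_val) = gcd(2, 73) = 1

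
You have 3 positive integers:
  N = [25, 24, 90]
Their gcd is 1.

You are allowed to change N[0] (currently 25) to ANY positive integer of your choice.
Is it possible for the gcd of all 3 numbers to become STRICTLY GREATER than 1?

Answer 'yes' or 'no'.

Answer: yes

Derivation:
Current gcd = 1
gcd of all OTHER numbers (without N[0]=25): gcd([24, 90]) = 6
The new gcd after any change is gcd(6, new_value).
This can be at most 6.
Since 6 > old gcd 1, the gcd CAN increase (e.g., set N[0] = 6).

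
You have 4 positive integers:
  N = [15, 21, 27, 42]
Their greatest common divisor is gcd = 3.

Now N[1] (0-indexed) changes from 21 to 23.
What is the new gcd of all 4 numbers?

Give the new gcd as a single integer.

Answer: 1

Derivation:
Numbers: [15, 21, 27, 42], gcd = 3
Change: index 1, 21 -> 23
gcd of the OTHER numbers (without index 1): gcd([15, 27, 42]) = 3
New gcd = gcd(g_others, new_val) = gcd(3, 23) = 1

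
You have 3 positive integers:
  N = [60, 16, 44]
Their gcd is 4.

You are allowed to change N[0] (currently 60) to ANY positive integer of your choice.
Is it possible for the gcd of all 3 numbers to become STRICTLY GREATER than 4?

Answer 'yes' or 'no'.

Answer: no

Derivation:
Current gcd = 4
gcd of all OTHER numbers (without N[0]=60): gcd([16, 44]) = 4
The new gcd after any change is gcd(4, new_value).
This can be at most 4.
Since 4 = old gcd 4, the gcd can only stay the same or decrease.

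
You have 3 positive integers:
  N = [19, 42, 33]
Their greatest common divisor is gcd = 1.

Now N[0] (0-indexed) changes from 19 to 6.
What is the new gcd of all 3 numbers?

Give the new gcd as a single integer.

Answer: 3

Derivation:
Numbers: [19, 42, 33], gcd = 1
Change: index 0, 19 -> 6
gcd of the OTHER numbers (without index 0): gcd([42, 33]) = 3
New gcd = gcd(g_others, new_val) = gcd(3, 6) = 3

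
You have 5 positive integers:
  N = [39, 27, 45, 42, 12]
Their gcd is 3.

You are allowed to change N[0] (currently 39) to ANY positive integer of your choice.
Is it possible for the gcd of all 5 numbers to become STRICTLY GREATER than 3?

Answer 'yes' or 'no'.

Current gcd = 3
gcd of all OTHER numbers (without N[0]=39): gcd([27, 45, 42, 12]) = 3
The new gcd after any change is gcd(3, new_value).
This can be at most 3.
Since 3 = old gcd 3, the gcd can only stay the same or decrease.

Answer: no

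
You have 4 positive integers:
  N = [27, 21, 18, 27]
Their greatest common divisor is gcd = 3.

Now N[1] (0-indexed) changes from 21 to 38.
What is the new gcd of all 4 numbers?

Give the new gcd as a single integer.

Numbers: [27, 21, 18, 27], gcd = 3
Change: index 1, 21 -> 38
gcd of the OTHER numbers (without index 1): gcd([27, 18, 27]) = 9
New gcd = gcd(g_others, new_val) = gcd(9, 38) = 1

Answer: 1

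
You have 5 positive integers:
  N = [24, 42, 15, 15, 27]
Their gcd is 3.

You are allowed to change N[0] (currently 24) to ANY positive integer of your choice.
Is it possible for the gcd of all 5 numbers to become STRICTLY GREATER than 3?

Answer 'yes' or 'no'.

Current gcd = 3
gcd of all OTHER numbers (without N[0]=24): gcd([42, 15, 15, 27]) = 3
The new gcd after any change is gcd(3, new_value).
This can be at most 3.
Since 3 = old gcd 3, the gcd can only stay the same or decrease.

Answer: no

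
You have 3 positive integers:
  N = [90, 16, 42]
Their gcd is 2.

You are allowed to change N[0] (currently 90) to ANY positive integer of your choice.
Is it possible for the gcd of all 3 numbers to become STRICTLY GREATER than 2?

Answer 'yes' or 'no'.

Current gcd = 2
gcd of all OTHER numbers (without N[0]=90): gcd([16, 42]) = 2
The new gcd after any change is gcd(2, new_value).
This can be at most 2.
Since 2 = old gcd 2, the gcd can only stay the same or decrease.

Answer: no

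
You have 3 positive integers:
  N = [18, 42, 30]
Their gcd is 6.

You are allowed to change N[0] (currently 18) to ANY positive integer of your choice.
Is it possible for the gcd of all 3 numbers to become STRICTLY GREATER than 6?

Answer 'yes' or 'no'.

Answer: no

Derivation:
Current gcd = 6
gcd of all OTHER numbers (without N[0]=18): gcd([42, 30]) = 6
The new gcd after any change is gcd(6, new_value).
This can be at most 6.
Since 6 = old gcd 6, the gcd can only stay the same or decrease.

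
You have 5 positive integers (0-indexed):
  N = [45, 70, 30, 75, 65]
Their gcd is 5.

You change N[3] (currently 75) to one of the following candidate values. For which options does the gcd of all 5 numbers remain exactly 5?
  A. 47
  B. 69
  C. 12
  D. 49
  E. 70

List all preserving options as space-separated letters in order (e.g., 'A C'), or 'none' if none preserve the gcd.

Old gcd = 5; gcd of others (without N[3]) = 5
New gcd for candidate v: gcd(5, v). Preserves old gcd iff gcd(5, v) = 5.
  Option A: v=47, gcd(5,47)=1 -> changes
  Option B: v=69, gcd(5,69)=1 -> changes
  Option C: v=12, gcd(5,12)=1 -> changes
  Option D: v=49, gcd(5,49)=1 -> changes
  Option E: v=70, gcd(5,70)=5 -> preserves

Answer: E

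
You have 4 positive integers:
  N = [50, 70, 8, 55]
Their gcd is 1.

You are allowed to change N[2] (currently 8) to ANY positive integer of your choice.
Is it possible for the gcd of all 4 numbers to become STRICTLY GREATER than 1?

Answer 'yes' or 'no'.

Answer: yes

Derivation:
Current gcd = 1
gcd of all OTHER numbers (without N[2]=8): gcd([50, 70, 55]) = 5
The new gcd after any change is gcd(5, new_value).
This can be at most 5.
Since 5 > old gcd 1, the gcd CAN increase (e.g., set N[2] = 5).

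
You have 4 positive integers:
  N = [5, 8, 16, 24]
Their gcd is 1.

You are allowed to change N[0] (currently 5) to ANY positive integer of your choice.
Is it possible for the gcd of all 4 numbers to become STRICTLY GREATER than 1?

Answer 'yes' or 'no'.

Answer: yes

Derivation:
Current gcd = 1
gcd of all OTHER numbers (without N[0]=5): gcd([8, 16, 24]) = 8
The new gcd after any change is gcd(8, new_value).
This can be at most 8.
Since 8 > old gcd 1, the gcd CAN increase (e.g., set N[0] = 8).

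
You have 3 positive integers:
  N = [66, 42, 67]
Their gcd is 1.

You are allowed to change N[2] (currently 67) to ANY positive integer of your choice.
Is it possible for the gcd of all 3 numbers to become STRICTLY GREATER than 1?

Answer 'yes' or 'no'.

Answer: yes

Derivation:
Current gcd = 1
gcd of all OTHER numbers (without N[2]=67): gcd([66, 42]) = 6
The new gcd after any change is gcd(6, new_value).
This can be at most 6.
Since 6 > old gcd 1, the gcd CAN increase (e.g., set N[2] = 6).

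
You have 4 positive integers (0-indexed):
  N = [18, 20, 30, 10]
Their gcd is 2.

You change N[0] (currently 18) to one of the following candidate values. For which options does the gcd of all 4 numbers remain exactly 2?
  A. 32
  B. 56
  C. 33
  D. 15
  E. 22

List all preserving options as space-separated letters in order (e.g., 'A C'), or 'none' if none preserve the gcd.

Answer: A B E

Derivation:
Old gcd = 2; gcd of others (without N[0]) = 10
New gcd for candidate v: gcd(10, v). Preserves old gcd iff gcd(10, v) = 2.
  Option A: v=32, gcd(10,32)=2 -> preserves
  Option B: v=56, gcd(10,56)=2 -> preserves
  Option C: v=33, gcd(10,33)=1 -> changes
  Option D: v=15, gcd(10,15)=5 -> changes
  Option E: v=22, gcd(10,22)=2 -> preserves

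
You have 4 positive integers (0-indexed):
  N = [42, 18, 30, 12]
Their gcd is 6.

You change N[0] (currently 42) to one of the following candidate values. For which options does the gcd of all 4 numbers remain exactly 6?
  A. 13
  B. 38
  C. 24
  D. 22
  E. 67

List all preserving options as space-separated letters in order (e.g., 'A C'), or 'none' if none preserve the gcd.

Old gcd = 6; gcd of others (without N[0]) = 6
New gcd for candidate v: gcd(6, v). Preserves old gcd iff gcd(6, v) = 6.
  Option A: v=13, gcd(6,13)=1 -> changes
  Option B: v=38, gcd(6,38)=2 -> changes
  Option C: v=24, gcd(6,24)=6 -> preserves
  Option D: v=22, gcd(6,22)=2 -> changes
  Option E: v=67, gcd(6,67)=1 -> changes

Answer: C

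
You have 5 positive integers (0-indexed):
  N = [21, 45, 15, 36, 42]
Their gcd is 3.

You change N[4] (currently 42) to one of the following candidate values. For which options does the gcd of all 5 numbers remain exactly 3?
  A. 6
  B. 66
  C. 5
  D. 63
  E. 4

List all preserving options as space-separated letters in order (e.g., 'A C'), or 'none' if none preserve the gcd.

Answer: A B D

Derivation:
Old gcd = 3; gcd of others (without N[4]) = 3
New gcd for candidate v: gcd(3, v). Preserves old gcd iff gcd(3, v) = 3.
  Option A: v=6, gcd(3,6)=3 -> preserves
  Option B: v=66, gcd(3,66)=3 -> preserves
  Option C: v=5, gcd(3,5)=1 -> changes
  Option D: v=63, gcd(3,63)=3 -> preserves
  Option E: v=4, gcd(3,4)=1 -> changes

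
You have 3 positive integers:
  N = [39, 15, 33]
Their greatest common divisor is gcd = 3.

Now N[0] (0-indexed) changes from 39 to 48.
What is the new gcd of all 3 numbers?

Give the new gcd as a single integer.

Numbers: [39, 15, 33], gcd = 3
Change: index 0, 39 -> 48
gcd of the OTHER numbers (without index 0): gcd([15, 33]) = 3
New gcd = gcd(g_others, new_val) = gcd(3, 48) = 3

Answer: 3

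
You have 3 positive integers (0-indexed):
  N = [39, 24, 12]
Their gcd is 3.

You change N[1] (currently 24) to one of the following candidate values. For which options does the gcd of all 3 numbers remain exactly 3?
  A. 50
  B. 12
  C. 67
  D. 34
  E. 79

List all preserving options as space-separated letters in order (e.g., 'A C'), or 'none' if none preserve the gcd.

Old gcd = 3; gcd of others (without N[1]) = 3
New gcd for candidate v: gcd(3, v). Preserves old gcd iff gcd(3, v) = 3.
  Option A: v=50, gcd(3,50)=1 -> changes
  Option B: v=12, gcd(3,12)=3 -> preserves
  Option C: v=67, gcd(3,67)=1 -> changes
  Option D: v=34, gcd(3,34)=1 -> changes
  Option E: v=79, gcd(3,79)=1 -> changes

Answer: B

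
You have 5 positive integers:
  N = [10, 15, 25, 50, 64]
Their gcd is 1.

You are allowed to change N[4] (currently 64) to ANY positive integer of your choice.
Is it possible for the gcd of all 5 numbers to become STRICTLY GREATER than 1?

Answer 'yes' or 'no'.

Current gcd = 1
gcd of all OTHER numbers (without N[4]=64): gcd([10, 15, 25, 50]) = 5
The new gcd after any change is gcd(5, new_value).
This can be at most 5.
Since 5 > old gcd 1, the gcd CAN increase (e.g., set N[4] = 5).

Answer: yes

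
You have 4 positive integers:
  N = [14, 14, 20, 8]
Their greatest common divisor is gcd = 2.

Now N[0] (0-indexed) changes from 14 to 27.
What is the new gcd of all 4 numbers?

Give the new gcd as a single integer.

Answer: 1

Derivation:
Numbers: [14, 14, 20, 8], gcd = 2
Change: index 0, 14 -> 27
gcd of the OTHER numbers (without index 0): gcd([14, 20, 8]) = 2
New gcd = gcd(g_others, new_val) = gcd(2, 27) = 1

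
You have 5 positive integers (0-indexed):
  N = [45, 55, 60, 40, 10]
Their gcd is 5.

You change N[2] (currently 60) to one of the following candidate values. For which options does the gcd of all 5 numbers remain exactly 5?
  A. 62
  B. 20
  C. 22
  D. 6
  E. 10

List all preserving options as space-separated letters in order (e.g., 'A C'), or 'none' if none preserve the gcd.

Answer: B E

Derivation:
Old gcd = 5; gcd of others (without N[2]) = 5
New gcd for candidate v: gcd(5, v). Preserves old gcd iff gcd(5, v) = 5.
  Option A: v=62, gcd(5,62)=1 -> changes
  Option B: v=20, gcd(5,20)=5 -> preserves
  Option C: v=22, gcd(5,22)=1 -> changes
  Option D: v=6, gcd(5,6)=1 -> changes
  Option E: v=10, gcd(5,10)=5 -> preserves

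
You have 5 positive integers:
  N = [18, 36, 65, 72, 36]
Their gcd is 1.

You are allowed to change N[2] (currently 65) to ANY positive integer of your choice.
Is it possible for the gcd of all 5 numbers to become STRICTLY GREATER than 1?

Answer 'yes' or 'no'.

Current gcd = 1
gcd of all OTHER numbers (without N[2]=65): gcd([18, 36, 72, 36]) = 18
The new gcd after any change is gcd(18, new_value).
This can be at most 18.
Since 18 > old gcd 1, the gcd CAN increase (e.g., set N[2] = 18).

Answer: yes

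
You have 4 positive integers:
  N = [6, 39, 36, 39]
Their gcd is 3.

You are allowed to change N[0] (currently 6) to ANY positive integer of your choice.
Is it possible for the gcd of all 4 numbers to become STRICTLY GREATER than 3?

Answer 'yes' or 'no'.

Current gcd = 3
gcd of all OTHER numbers (without N[0]=6): gcd([39, 36, 39]) = 3
The new gcd after any change is gcd(3, new_value).
This can be at most 3.
Since 3 = old gcd 3, the gcd can only stay the same or decrease.

Answer: no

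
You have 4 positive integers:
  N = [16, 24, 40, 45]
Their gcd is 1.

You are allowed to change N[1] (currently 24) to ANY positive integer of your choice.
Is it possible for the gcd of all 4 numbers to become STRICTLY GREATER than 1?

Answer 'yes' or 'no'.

Current gcd = 1
gcd of all OTHER numbers (without N[1]=24): gcd([16, 40, 45]) = 1
The new gcd after any change is gcd(1, new_value).
This can be at most 1.
Since 1 = old gcd 1, the gcd can only stay the same or decrease.

Answer: no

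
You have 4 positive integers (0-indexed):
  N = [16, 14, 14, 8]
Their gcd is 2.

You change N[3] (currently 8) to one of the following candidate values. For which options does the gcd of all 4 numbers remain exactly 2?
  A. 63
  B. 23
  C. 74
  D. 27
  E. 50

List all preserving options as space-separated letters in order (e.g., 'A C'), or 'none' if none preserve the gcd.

Answer: C E

Derivation:
Old gcd = 2; gcd of others (without N[3]) = 2
New gcd for candidate v: gcd(2, v). Preserves old gcd iff gcd(2, v) = 2.
  Option A: v=63, gcd(2,63)=1 -> changes
  Option B: v=23, gcd(2,23)=1 -> changes
  Option C: v=74, gcd(2,74)=2 -> preserves
  Option D: v=27, gcd(2,27)=1 -> changes
  Option E: v=50, gcd(2,50)=2 -> preserves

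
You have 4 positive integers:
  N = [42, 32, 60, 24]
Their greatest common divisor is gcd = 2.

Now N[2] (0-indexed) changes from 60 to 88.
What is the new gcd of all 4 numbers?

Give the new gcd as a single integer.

Numbers: [42, 32, 60, 24], gcd = 2
Change: index 2, 60 -> 88
gcd of the OTHER numbers (without index 2): gcd([42, 32, 24]) = 2
New gcd = gcd(g_others, new_val) = gcd(2, 88) = 2

Answer: 2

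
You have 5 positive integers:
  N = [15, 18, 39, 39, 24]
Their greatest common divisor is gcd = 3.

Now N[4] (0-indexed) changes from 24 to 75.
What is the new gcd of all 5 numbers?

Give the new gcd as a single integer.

Numbers: [15, 18, 39, 39, 24], gcd = 3
Change: index 4, 24 -> 75
gcd of the OTHER numbers (without index 4): gcd([15, 18, 39, 39]) = 3
New gcd = gcd(g_others, new_val) = gcd(3, 75) = 3

Answer: 3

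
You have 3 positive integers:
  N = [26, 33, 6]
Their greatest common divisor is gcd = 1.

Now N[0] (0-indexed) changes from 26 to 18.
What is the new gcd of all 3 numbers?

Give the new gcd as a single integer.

Numbers: [26, 33, 6], gcd = 1
Change: index 0, 26 -> 18
gcd of the OTHER numbers (without index 0): gcd([33, 6]) = 3
New gcd = gcd(g_others, new_val) = gcd(3, 18) = 3

Answer: 3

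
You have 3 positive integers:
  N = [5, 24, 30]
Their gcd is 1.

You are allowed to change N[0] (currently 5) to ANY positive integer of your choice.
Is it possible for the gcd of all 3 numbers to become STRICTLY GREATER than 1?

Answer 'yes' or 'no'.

Current gcd = 1
gcd of all OTHER numbers (without N[0]=5): gcd([24, 30]) = 6
The new gcd after any change is gcd(6, new_value).
This can be at most 6.
Since 6 > old gcd 1, the gcd CAN increase (e.g., set N[0] = 6).

Answer: yes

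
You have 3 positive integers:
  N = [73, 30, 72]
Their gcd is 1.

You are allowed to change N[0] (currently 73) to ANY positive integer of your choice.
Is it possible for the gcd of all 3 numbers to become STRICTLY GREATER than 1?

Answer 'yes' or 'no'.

Current gcd = 1
gcd of all OTHER numbers (without N[0]=73): gcd([30, 72]) = 6
The new gcd after any change is gcd(6, new_value).
This can be at most 6.
Since 6 > old gcd 1, the gcd CAN increase (e.g., set N[0] = 6).

Answer: yes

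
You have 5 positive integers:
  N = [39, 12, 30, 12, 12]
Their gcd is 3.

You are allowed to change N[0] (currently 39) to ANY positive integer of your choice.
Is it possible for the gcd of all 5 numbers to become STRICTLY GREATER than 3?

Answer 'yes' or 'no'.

Current gcd = 3
gcd of all OTHER numbers (without N[0]=39): gcd([12, 30, 12, 12]) = 6
The new gcd after any change is gcd(6, new_value).
This can be at most 6.
Since 6 > old gcd 3, the gcd CAN increase (e.g., set N[0] = 6).

Answer: yes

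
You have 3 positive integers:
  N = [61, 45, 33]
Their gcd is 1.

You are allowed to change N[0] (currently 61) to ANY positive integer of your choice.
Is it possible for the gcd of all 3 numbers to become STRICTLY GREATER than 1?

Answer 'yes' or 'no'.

Current gcd = 1
gcd of all OTHER numbers (without N[0]=61): gcd([45, 33]) = 3
The new gcd after any change is gcd(3, new_value).
This can be at most 3.
Since 3 > old gcd 1, the gcd CAN increase (e.g., set N[0] = 3).

Answer: yes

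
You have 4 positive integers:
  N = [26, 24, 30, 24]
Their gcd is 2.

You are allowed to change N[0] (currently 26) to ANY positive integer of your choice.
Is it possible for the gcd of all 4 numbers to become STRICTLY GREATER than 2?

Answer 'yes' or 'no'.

Current gcd = 2
gcd of all OTHER numbers (without N[0]=26): gcd([24, 30, 24]) = 6
The new gcd after any change is gcd(6, new_value).
This can be at most 6.
Since 6 > old gcd 2, the gcd CAN increase (e.g., set N[0] = 6).

Answer: yes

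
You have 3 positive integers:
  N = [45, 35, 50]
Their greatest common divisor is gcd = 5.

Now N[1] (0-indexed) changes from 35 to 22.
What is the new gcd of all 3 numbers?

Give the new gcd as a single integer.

Numbers: [45, 35, 50], gcd = 5
Change: index 1, 35 -> 22
gcd of the OTHER numbers (without index 1): gcd([45, 50]) = 5
New gcd = gcd(g_others, new_val) = gcd(5, 22) = 1

Answer: 1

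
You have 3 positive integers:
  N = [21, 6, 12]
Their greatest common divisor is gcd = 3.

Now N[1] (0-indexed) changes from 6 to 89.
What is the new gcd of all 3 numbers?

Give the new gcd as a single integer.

Numbers: [21, 6, 12], gcd = 3
Change: index 1, 6 -> 89
gcd of the OTHER numbers (without index 1): gcd([21, 12]) = 3
New gcd = gcd(g_others, new_val) = gcd(3, 89) = 1

Answer: 1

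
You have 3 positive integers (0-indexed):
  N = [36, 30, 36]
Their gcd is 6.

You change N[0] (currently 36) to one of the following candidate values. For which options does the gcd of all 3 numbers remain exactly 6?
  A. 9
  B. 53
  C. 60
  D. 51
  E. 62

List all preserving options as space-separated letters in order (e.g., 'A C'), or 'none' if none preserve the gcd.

Old gcd = 6; gcd of others (without N[0]) = 6
New gcd for candidate v: gcd(6, v). Preserves old gcd iff gcd(6, v) = 6.
  Option A: v=9, gcd(6,9)=3 -> changes
  Option B: v=53, gcd(6,53)=1 -> changes
  Option C: v=60, gcd(6,60)=6 -> preserves
  Option D: v=51, gcd(6,51)=3 -> changes
  Option E: v=62, gcd(6,62)=2 -> changes

Answer: C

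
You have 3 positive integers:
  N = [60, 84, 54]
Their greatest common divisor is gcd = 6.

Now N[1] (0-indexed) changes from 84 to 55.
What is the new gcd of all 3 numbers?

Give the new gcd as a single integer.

Numbers: [60, 84, 54], gcd = 6
Change: index 1, 84 -> 55
gcd of the OTHER numbers (without index 1): gcd([60, 54]) = 6
New gcd = gcd(g_others, new_val) = gcd(6, 55) = 1

Answer: 1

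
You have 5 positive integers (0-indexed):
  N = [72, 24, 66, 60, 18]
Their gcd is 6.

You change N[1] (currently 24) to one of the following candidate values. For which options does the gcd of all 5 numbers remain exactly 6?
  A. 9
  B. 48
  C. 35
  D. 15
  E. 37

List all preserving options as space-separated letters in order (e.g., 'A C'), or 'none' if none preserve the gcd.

Answer: B

Derivation:
Old gcd = 6; gcd of others (without N[1]) = 6
New gcd for candidate v: gcd(6, v). Preserves old gcd iff gcd(6, v) = 6.
  Option A: v=9, gcd(6,9)=3 -> changes
  Option B: v=48, gcd(6,48)=6 -> preserves
  Option C: v=35, gcd(6,35)=1 -> changes
  Option D: v=15, gcd(6,15)=3 -> changes
  Option E: v=37, gcd(6,37)=1 -> changes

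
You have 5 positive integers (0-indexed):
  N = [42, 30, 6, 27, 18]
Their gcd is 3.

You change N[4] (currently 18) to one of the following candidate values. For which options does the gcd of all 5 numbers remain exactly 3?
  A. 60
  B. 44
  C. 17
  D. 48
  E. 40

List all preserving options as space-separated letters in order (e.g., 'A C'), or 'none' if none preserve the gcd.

Answer: A D

Derivation:
Old gcd = 3; gcd of others (without N[4]) = 3
New gcd for candidate v: gcd(3, v). Preserves old gcd iff gcd(3, v) = 3.
  Option A: v=60, gcd(3,60)=3 -> preserves
  Option B: v=44, gcd(3,44)=1 -> changes
  Option C: v=17, gcd(3,17)=1 -> changes
  Option D: v=48, gcd(3,48)=3 -> preserves
  Option E: v=40, gcd(3,40)=1 -> changes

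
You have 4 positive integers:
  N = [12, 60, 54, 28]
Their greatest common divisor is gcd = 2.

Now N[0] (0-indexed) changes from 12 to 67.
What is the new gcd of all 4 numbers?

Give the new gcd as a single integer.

Numbers: [12, 60, 54, 28], gcd = 2
Change: index 0, 12 -> 67
gcd of the OTHER numbers (without index 0): gcd([60, 54, 28]) = 2
New gcd = gcd(g_others, new_val) = gcd(2, 67) = 1

Answer: 1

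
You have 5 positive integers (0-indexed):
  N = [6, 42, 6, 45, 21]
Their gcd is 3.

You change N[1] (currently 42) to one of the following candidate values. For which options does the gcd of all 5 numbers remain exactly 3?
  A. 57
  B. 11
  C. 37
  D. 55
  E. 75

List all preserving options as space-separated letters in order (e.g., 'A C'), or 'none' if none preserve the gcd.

Old gcd = 3; gcd of others (without N[1]) = 3
New gcd for candidate v: gcd(3, v). Preserves old gcd iff gcd(3, v) = 3.
  Option A: v=57, gcd(3,57)=3 -> preserves
  Option B: v=11, gcd(3,11)=1 -> changes
  Option C: v=37, gcd(3,37)=1 -> changes
  Option D: v=55, gcd(3,55)=1 -> changes
  Option E: v=75, gcd(3,75)=3 -> preserves

Answer: A E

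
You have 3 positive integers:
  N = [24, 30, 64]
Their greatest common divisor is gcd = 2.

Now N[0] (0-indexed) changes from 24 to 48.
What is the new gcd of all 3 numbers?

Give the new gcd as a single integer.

Numbers: [24, 30, 64], gcd = 2
Change: index 0, 24 -> 48
gcd of the OTHER numbers (without index 0): gcd([30, 64]) = 2
New gcd = gcd(g_others, new_val) = gcd(2, 48) = 2

Answer: 2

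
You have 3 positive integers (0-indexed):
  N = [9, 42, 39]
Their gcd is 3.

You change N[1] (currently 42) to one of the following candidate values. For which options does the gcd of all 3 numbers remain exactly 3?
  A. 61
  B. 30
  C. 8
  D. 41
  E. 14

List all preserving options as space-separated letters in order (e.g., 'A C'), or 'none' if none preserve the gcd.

Old gcd = 3; gcd of others (without N[1]) = 3
New gcd for candidate v: gcd(3, v). Preserves old gcd iff gcd(3, v) = 3.
  Option A: v=61, gcd(3,61)=1 -> changes
  Option B: v=30, gcd(3,30)=3 -> preserves
  Option C: v=8, gcd(3,8)=1 -> changes
  Option D: v=41, gcd(3,41)=1 -> changes
  Option E: v=14, gcd(3,14)=1 -> changes

Answer: B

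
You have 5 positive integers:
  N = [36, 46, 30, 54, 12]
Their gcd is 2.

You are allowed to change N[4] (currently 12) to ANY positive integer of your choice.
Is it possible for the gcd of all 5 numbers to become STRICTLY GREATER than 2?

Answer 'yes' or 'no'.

Current gcd = 2
gcd of all OTHER numbers (without N[4]=12): gcd([36, 46, 30, 54]) = 2
The new gcd after any change is gcd(2, new_value).
This can be at most 2.
Since 2 = old gcd 2, the gcd can only stay the same or decrease.

Answer: no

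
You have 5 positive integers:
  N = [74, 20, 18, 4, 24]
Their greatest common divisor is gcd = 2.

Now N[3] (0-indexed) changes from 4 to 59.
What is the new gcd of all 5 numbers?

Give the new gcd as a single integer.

Numbers: [74, 20, 18, 4, 24], gcd = 2
Change: index 3, 4 -> 59
gcd of the OTHER numbers (without index 3): gcd([74, 20, 18, 24]) = 2
New gcd = gcd(g_others, new_val) = gcd(2, 59) = 1

Answer: 1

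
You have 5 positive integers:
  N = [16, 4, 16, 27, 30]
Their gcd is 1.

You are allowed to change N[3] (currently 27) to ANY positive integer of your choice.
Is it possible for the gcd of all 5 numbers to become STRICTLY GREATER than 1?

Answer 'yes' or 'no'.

Current gcd = 1
gcd of all OTHER numbers (without N[3]=27): gcd([16, 4, 16, 30]) = 2
The new gcd after any change is gcd(2, new_value).
This can be at most 2.
Since 2 > old gcd 1, the gcd CAN increase (e.g., set N[3] = 2).

Answer: yes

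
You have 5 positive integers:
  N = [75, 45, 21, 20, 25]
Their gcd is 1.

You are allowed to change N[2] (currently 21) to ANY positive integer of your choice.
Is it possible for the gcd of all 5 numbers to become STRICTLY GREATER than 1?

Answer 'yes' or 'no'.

Current gcd = 1
gcd of all OTHER numbers (without N[2]=21): gcd([75, 45, 20, 25]) = 5
The new gcd after any change is gcd(5, new_value).
This can be at most 5.
Since 5 > old gcd 1, the gcd CAN increase (e.g., set N[2] = 5).

Answer: yes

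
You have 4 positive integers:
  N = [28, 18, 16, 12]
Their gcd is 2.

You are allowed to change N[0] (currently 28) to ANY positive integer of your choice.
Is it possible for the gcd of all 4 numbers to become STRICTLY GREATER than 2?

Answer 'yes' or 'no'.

Answer: no

Derivation:
Current gcd = 2
gcd of all OTHER numbers (without N[0]=28): gcd([18, 16, 12]) = 2
The new gcd after any change is gcd(2, new_value).
This can be at most 2.
Since 2 = old gcd 2, the gcd can only stay the same or decrease.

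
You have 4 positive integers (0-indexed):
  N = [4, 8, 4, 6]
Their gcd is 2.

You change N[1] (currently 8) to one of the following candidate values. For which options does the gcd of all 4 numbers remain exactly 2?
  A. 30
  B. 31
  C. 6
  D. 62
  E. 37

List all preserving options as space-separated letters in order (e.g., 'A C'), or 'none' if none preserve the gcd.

Old gcd = 2; gcd of others (without N[1]) = 2
New gcd for candidate v: gcd(2, v). Preserves old gcd iff gcd(2, v) = 2.
  Option A: v=30, gcd(2,30)=2 -> preserves
  Option B: v=31, gcd(2,31)=1 -> changes
  Option C: v=6, gcd(2,6)=2 -> preserves
  Option D: v=62, gcd(2,62)=2 -> preserves
  Option E: v=37, gcd(2,37)=1 -> changes

Answer: A C D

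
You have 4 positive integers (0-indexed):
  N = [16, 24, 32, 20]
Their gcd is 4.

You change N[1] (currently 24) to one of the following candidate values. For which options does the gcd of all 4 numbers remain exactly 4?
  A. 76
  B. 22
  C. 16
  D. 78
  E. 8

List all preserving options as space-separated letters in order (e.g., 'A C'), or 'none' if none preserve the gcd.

Old gcd = 4; gcd of others (without N[1]) = 4
New gcd for candidate v: gcd(4, v). Preserves old gcd iff gcd(4, v) = 4.
  Option A: v=76, gcd(4,76)=4 -> preserves
  Option B: v=22, gcd(4,22)=2 -> changes
  Option C: v=16, gcd(4,16)=4 -> preserves
  Option D: v=78, gcd(4,78)=2 -> changes
  Option E: v=8, gcd(4,8)=4 -> preserves

Answer: A C E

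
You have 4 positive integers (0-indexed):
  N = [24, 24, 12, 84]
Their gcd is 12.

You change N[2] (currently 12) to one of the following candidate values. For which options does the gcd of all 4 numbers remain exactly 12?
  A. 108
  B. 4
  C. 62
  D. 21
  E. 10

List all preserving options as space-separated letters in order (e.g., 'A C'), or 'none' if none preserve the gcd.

Answer: A

Derivation:
Old gcd = 12; gcd of others (without N[2]) = 12
New gcd for candidate v: gcd(12, v). Preserves old gcd iff gcd(12, v) = 12.
  Option A: v=108, gcd(12,108)=12 -> preserves
  Option B: v=4, gcd(12,4)=4 -> changes
  Option C: v=62, gcd(12,62)=2 -> changes
  Option D: v=21, gcd(12,21)=3 -> changes
  Option E: v=10, gcd(12,10)=2 -> changes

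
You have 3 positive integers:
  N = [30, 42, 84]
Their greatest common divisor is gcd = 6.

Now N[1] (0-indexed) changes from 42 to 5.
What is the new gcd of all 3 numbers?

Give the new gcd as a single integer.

Numbers: [30, 42, 84], gcd = 6
Change: index 1, 42 -> 5
gcd of the OTHER numbers (without index 1): gcd([30, 84]) = 6
New gcd = gcd(g_others, new_val) = gcd(6, 5) = 1

Answer: 1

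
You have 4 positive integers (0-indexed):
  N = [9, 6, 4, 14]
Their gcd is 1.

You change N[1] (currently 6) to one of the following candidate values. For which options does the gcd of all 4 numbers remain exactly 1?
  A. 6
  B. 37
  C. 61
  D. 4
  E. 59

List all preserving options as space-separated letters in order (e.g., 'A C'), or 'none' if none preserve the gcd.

Answer: A B C D E

Derivation:
Old gcd = 1; gcd of others (without N[1]) = 1
New gcd for candidate v: gcd(1, v). Preserves old gcd iff gcd(1, v) = 1.
  Option A: v=6, gcd(1,6)=1 -> preserves
  Option B: v=37, gcd(1,37)=1 -> preserves
  Option C: v=61, gcd(1,61)=1 -> preserves
  Option D: v=4, gcd(1,4)=1 -> preserves
  Option E: v=59, gcd(1,59)=1 -> preserves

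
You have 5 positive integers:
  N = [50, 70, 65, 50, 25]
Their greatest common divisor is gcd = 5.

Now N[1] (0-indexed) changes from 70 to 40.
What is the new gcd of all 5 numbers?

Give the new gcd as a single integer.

Answer: 5

Derivation:
Numbers: [50, 70, 65, 50, 25], gcd = 5
Change: index 1, 70 -> 40
gcd of the OTHER numbers (without index 1): gcd([50, 65, 50, 25]) = 5
New gcd = gcd(g_others, new_val) = gcd(5, 40) = 5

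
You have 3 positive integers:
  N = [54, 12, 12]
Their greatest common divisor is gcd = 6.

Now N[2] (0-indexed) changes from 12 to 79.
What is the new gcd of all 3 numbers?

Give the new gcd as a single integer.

Numbers: [54, 12, 12], gcd = 6
Change: index 2, 12 -> 79
gcd of the OTHER numbers (without index 2): gcd([54, 12]) = 6
New gcd = gcd(g_others, new_val) = gcd(6, 79) = 1

Answer: 1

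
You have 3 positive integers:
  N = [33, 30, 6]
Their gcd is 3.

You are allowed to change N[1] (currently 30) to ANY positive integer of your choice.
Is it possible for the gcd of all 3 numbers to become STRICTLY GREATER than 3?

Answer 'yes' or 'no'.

Answer: no

Derivation:
Current gcd = 3
gcd of all OTHER numbers (without N[1]=30): gcd([33, 6]) = 3
The new gcd after any change is gcd(3, new_value).
This can be at most 3.
Since 3 = old gcd 3, the gcd can only stay the same or decrease.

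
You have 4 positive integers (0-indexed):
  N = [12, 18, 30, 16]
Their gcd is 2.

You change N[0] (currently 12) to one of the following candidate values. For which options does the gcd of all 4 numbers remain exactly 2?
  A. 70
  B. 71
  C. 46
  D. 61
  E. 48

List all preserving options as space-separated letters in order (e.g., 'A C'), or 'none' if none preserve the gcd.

Old gcd = 2; gcd of others (without N[0]) = 2
New gcd for candidate v: gcd(2, v). Preserves old gcd iff gcd(2, v) = 2.
  Option A: v=70, gcd(2,70)=2 -> preserves
  Option B: v=71, gcd(2,71)=1 -> changes
  Option C: v=46, gcd(2,46)=2 -> preserves
  Option D: v=61, gcd(2,61)=1 -> changes
  Option E: v=48, gcd(2,48)=2 -> preserves

Answer: A C E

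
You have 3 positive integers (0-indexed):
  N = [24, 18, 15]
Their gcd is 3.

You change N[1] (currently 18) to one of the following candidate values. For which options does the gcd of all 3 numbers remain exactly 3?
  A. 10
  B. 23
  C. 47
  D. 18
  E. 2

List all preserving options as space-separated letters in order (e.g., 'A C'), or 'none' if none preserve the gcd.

Old gcd = 3; gcd of others (without N[1]) = 3
New gcd for candidate v: gcd(3, v). Preserves old gcd iff gcd(3, v) = 3.
  Option A: v=10, gcd(3,10)=1 -> changes
  Option B: v=23, gcd(3,23)=1 -> changes
  Option C: v=47, gcd(3,47)=1 -> changes
  Option D: v=18, gcd(3,18)=3 -> preserves
  Option E: v=2, gcd(3,2)=1 -> changes

Answer: D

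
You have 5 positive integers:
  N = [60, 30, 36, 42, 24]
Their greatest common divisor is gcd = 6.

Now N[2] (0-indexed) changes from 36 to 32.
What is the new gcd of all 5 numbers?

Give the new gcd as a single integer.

Numbers: [60, 30, 36, 42, 24], gcd = 6
Change: index 2, 36 -> 32
gcd of the OTHER numbers (without index 2): gcd([60, 30, 42, 24]) = 6
New gcd = gcd(g_others, new_val) = gcd(6, 32) = 2

Answer: 2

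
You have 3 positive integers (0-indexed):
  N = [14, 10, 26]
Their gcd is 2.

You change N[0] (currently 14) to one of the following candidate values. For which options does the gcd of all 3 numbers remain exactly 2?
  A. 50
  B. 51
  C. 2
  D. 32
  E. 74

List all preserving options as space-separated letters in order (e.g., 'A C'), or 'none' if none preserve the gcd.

Old gcd = 2; gcd of others (without N[0]) = 2
New gcd for candidate v: gcd(2, v). Preserves old gcd iff gcd(2, v) = 2.
  Option A: v=50, gcd(2,50)=2 -> preserves
  Option B: v=51, gcd(2,51)=1 -> changes
  Option C: v=2, gcd(2,2)=2 -> preserves
  Option D: v=32, gcd(2,32)=2 -> preserves
  Option E: v=74, gcd(2,74)=2 -> preserves

Answer: A C D E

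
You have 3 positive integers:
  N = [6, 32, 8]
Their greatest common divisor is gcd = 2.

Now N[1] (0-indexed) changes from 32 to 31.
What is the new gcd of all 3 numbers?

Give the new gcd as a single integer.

Numbers: [6, 32, 8], gcd = 2
Change: index 1, 32 -> 31
gcd of the OTHER numbers (without index 1): gcd([6, 8]) = 2
New gcd = gcd(g_others, new_val) = gcd(2, 31) = 1

Answer: 1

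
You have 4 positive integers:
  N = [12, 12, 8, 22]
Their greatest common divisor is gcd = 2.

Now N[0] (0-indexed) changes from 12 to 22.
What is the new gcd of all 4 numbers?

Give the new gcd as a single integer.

Answer: 2

Derivation:
Numbers: [12, 12, 8, 22], gcd = 2
Change: index 0, 12 -> 22
gcd of the OTHER numbers (without index 0): gcd([12, 8, 22]) = 2
New gcd = gcd(g_others, new_val) = gcd(2, 22) = 2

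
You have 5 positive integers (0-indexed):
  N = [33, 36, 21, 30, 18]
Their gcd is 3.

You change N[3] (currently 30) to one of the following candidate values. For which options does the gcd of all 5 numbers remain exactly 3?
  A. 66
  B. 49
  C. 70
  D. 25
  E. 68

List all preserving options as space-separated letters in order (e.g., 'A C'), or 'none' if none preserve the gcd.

Answer: A

Derivation:
Old gcd = 3; gcd of others (without N[3]) = 3
New gcd for candidate v: gcd(3, v). Preserves old gcd iff gcd(3, v) = 3.
  Option A: v=66, gcd(3,66)=3 -> preserves
  Option B: v=49, gcd(3,49)=1 -> changes
  Option C: v=70, gcd(3,70)=1 -> changes
  Option D: v=25, gcd(3,25)=1 -> changes
  Option E: v=68, gcd(3,68)=1 -> changes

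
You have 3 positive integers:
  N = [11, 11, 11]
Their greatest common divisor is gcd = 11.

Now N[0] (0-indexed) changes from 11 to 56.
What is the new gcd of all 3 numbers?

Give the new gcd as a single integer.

Numbers: [11, 11, 11], gcd = 11
Change: index 0, 11 -> 56
gcd of the OTHER numbers (without index 0): gcd([11, 11]) = 11
New gcd = gcd(g_others, new_val) = gcd(11, 56) = 1

Answer: 1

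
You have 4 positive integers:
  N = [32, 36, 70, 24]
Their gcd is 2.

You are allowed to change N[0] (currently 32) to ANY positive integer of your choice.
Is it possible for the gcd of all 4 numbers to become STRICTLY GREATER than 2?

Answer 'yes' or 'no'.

Current gcd = 2
gcd of all OTHER numbers (without N[0]=32): gcd([36, 70, 24]) = 2
The new gcd after any change is gcd(2, new_value).
This can be at most 2.
Since 2 = old gcd 2, the gcd can only stay the same or decrease.

Answer: no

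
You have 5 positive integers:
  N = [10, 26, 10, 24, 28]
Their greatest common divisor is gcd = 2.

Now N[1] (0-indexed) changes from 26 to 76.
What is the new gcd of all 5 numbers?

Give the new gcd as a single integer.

Answer: 2

Derivation:
Numbers: [10, 26, 10, 24, 28], gcd = 2
Change: index 1, 26 -> 76
gcd of the OTHER numbers (without index 1): gcd([10, 10, 24, 28]) = 2
New gcd = gcd(g_others, new_val) = gcd(2, 76) = 2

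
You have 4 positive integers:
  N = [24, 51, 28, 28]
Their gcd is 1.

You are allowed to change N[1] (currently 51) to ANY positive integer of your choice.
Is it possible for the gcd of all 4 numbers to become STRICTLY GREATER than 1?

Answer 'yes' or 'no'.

Answer: yes

Derivation:
Current gcd = 1
gcd of all OTHER numbers (without N[1]=51): gcd([24, 28, 28]) = 4
The new gcd after any change is gcd(4, new_value).
This can be at most 4.
Since 4 > old gcd 1, the gcd CAN increase (e.g., set N[1] = 4).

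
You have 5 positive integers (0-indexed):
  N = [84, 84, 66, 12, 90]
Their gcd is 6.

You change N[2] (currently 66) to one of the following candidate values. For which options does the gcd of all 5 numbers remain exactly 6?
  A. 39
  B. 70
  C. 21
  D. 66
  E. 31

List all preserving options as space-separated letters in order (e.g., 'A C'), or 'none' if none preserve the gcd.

Answer: D

Derivation:
Old gcd = 6; gcd of others (without N[2]) = 6
New gcd for candidate v: gcd(6, v). Preserves old gcd iff gcd(6, v) = 6.
  Option A: v=39, gcd(6,39)=3 -> changes
  Option B: v=70, gcd(6,70)=2 -> changes
  Option C: v=21, gcd(6,21)=3 -> changes
  Option D: v=66, gcd(6,66)=6 -> preserves
  Option E: v=31, gcd(6,31)=1 -> changes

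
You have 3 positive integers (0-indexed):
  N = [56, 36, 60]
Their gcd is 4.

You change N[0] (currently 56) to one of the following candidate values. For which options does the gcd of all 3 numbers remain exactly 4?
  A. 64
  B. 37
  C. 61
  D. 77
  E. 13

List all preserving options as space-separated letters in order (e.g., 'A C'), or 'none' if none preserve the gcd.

Answer: A

Derivation:
Old gcd = 4; gcd of others (without N[0]) = 12
New gcd for candidate v: gcd(12, v). Preserves old gcd iff gcd(12, v) = 4.
  Option A: v=64, gcd(12,64)=4 -> preserves
  Option B: v=37, gcd(12,37)=1 -> changes
  Option C: v=61, gcd(12,61)=1 -> changes
  Option D: v=77, gcd(12,77)=1 -> changes
  Option E: v=13, gcd(12,13)=1 -> changes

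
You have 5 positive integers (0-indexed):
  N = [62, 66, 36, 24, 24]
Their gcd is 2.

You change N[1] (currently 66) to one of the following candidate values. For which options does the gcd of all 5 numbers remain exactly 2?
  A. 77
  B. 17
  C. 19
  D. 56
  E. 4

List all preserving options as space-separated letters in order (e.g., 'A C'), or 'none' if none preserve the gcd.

Answer: D E

Derivation:
Old gcd = 2; gcd of others (without N[1]) = 2
New gcd for candidate v: gcd(2, v). Preserves old gcd iff gcd(2, v) = 2.
  Option A: v=77, gcd(2,77)=1 -> changes
  Option B: v=17, gcd(2,17)=1 -> changes
  Option C: v=19, gcd(2,19)=1 -> changes
  Option D: v=56, gcd(2,56)=2 -> preserves
  Option E: v=4, gcd(2,4)=2 -> preserves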